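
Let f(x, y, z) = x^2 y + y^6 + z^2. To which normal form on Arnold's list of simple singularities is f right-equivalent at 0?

D_7

The Hessian of f at 0 is [[0, 0, 0], [0, 0, 0], [0, 0, 2]] with rank 1, so corank 2. A Groebner basis of the Jacobian ideal J(f) in C{x,y,z} is {x^2/6 + y^5, x^3, x*y, z}; counting standard monomials gives mu = 7. Corank 2; j^3 = x^2*y has shape L^2 M (L != M), so D-series; mu = 7 gives D_7.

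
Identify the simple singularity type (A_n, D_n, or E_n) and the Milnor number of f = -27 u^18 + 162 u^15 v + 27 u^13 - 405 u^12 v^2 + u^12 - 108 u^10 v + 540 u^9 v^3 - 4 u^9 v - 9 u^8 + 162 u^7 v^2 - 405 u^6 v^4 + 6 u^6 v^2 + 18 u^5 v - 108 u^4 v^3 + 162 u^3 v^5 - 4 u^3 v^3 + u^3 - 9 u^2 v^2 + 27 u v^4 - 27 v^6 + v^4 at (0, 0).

The Hessian of f at 0 has rank 0. Corank 2; j^3 = u^3 is a perfect cube, so E-series; the 4-jet and mu = 6 give E_6.

Type E_6, Milnor number mu = 6.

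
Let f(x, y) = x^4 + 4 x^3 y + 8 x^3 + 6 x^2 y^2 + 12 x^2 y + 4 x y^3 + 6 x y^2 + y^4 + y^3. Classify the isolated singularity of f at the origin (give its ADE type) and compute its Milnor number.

The Hessian of f at 0 has rank 0. Corank 2; j^3 = (2*x + y)^3 is a perfect cube, so E-series; the 4-jet and mu = 6 give E_6.

Type E6, Milnor number mu = 6.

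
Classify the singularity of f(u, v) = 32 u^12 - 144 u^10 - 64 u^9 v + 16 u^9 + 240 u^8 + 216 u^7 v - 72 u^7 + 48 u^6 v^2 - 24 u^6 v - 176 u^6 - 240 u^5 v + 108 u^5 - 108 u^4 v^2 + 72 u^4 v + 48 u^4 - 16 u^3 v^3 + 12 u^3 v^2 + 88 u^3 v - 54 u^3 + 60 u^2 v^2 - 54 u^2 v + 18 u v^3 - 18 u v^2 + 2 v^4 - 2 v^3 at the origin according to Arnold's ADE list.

E_{7}

The Hessian of f at 0 has rank 0. Corank 2; j^3 = -2*(3*u + v)^3 is a perfect cube, so E-series; the 4-jet and mu = 7 give E_7.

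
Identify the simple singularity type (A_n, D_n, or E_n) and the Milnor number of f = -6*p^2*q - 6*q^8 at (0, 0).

The Hessian of f at 0 has rank 0. Corank 2; j^3 = -6*p^2*q has shape L^2 M (L != M), so D-series; mu = 9 gives D_9.

Type D_{9}, Milnor number mu = 9.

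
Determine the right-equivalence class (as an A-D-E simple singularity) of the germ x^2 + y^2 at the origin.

The Hessian of f at 0 has rank 2. Corank 0: nondegenerate Morse point, so A_1.

A_{1}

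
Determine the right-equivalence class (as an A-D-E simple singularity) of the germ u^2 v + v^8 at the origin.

The Hessian of f at 0 has rank 0. Corank 2; j^3 = u^2*v has shape L^2 M (L != M), so D-series; mu = 9 gives D_9.

D_9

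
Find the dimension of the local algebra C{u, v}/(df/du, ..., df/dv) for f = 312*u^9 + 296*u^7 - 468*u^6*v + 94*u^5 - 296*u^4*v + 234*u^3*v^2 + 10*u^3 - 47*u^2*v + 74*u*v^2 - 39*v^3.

The Hessian of f at 0 has rank 0. Corank 2; j^3 = (2*u - 3*v)*(5*u^2 - 16*u*v + 13*v^2) splits into three distinct lines over C (the quadratic factor has nonzero discriminant), so D_4.

4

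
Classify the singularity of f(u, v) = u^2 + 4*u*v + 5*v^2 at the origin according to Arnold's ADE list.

A_1

The Hessian of f at 0 has rank 2. Corank 0: nondegenerate Morse point, so A_1.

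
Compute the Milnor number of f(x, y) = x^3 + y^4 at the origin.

6

The Hessian of f at 0 is [[0, 0], [0, 0]] with rank 0, so corank 2. A Groebner basis of the Jacobian ideal J(f) in C{x,y} is {y^3, x^2}; counting standard monomials gives mu = 6. Corank 2; j^3 = x^3 is a perfect cube, so E-series; the 4-jet and mu = 6 give E_6.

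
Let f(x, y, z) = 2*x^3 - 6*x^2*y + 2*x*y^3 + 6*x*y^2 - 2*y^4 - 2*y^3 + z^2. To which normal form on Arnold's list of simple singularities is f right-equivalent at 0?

The Hessian of f at 0 has rank 1. Corank 2; j^3 = 2*(x - y)^3 is a perfect cube, so E-series; the 4-jet and mu = 7 give E_7.

E_7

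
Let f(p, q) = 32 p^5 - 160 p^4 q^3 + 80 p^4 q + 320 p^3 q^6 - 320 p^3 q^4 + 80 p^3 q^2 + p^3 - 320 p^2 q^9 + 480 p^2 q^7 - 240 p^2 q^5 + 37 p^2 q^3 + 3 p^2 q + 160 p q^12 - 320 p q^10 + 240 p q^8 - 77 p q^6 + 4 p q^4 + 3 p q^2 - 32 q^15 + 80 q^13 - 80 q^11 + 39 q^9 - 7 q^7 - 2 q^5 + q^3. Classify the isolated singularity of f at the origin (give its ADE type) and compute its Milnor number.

The Hessian of f at 0 has rank 0. Corank 2; j^3 = (p + q)^3 is a perfect cube, so E-series; the 5-jet and mu = 8 give E_8.

Type E_{8}, Milnor number mu = 8.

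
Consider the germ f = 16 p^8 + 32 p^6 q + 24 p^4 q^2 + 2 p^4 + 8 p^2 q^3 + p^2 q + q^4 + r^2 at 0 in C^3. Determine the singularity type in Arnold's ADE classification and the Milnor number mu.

The Hessian of f at 0 is [[0, 0, 0], [0, 0, 0], [0, 0, 2]] with rank 1, so corank 2. A Groebner basis of the Jacobian ideal J(f) in C{p,q,r} is {p^3, p^2/4 + q^3, p*q, r}; counting standard monomials gives mu = 5. Corank 2; j^3 = p^2*q has shape L^2 M (L != M), so D-series; mu = 5 gives D_5.

Type D5, Milnor number mu = 5.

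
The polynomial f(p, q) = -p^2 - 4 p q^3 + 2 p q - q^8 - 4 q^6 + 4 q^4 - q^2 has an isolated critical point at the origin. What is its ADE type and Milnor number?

Type A_{7}, Milnor number mu = 7.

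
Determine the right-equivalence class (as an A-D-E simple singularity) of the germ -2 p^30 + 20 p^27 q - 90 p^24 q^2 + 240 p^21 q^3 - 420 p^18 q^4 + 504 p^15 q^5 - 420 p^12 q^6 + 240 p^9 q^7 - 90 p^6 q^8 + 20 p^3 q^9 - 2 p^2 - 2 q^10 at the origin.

The Hessian of f at 0 is [[-4, 0], [0, 0]] with rank 1, so corank 1. A Groebner basis of the Jacobian ideal J(f) in C{p,q} is {q^9, p}; counting standard monomials gives mu = 9. Corank 1: A-series; mu = 9 gives A_9.

A_9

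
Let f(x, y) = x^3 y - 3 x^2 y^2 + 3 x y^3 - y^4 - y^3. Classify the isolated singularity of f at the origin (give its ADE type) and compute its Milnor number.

The Hessian of f at 0 has rank 0. Corank 2; j^3 = -y^3 is a perfect cube, so E-series; the 4-jet and mu = 7 give E_7.

Type E_{7}, Milnor number mu = 7.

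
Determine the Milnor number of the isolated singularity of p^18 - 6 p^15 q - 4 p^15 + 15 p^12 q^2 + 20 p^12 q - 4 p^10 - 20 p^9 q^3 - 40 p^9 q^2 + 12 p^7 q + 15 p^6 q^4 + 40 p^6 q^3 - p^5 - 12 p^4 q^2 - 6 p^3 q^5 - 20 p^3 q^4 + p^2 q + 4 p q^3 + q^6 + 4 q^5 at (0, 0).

The Hessian of f at 0 has rank 0. Corank 2; j^3 = p^2*q has shape L^2 M (L != M), so D-series; mu = 7 gives D_7.

7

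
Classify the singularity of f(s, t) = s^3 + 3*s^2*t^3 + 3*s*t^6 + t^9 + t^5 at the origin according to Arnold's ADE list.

E8

The Hessian of f at 0 is [[0, 0], [0, 0]] with rank 0, so corank 2. A Groebner basis of the Jacobian ideal J(f) in C{s,t} is {s^2/2 + s*t^3, t^4, s^3, s^2*t}; counting standard monomials gives mu = 8. Corank 2; j^3 = s^3 is a perfect cube, so E-series; the 5-jet and mu = 8 give E_8.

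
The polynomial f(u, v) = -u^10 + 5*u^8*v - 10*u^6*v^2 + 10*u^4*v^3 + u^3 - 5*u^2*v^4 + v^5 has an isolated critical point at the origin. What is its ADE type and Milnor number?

The Hessian of f at 0 has rank 0. Corank 2; j^3 = u^3 is a perfect cube, so E-series; the 5-jet and mu = 8 give E_8.

Type E_{8}, Milnor number mu = 8.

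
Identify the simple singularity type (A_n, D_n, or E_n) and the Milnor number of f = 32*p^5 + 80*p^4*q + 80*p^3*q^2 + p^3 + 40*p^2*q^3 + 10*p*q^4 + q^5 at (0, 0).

Type E_{8}, Milnor number mu = 8.

The Hessian of f at 0 has rank 0. Corank 2; j^3 = p^3 is a perfect cube, so E-series; the 5-jet and mu = 8 give E_8.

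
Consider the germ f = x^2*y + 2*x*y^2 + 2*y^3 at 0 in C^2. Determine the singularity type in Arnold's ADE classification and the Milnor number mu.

The Hessian of f at 0 has rank 0. Corank 2; j^3 = y*(x^2 + 2*x*y + 2*y^2) splits into three distinct lines over C (the quadratic factor has nonzero discriminant), so D_4.

Type D4, Milnor number mu = 4.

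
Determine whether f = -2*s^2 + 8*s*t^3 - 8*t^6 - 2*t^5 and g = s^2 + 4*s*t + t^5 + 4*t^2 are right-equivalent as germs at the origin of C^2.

The Hessian of f at 0 has rank 1. Corank 1: A-series; mu = 4 gives A_4. The Hessian of g at 0 has rank 1. Corank 1: A-series; mu = 4 gives A_4. Both have type A_4, hence right-equivalent.

Yes.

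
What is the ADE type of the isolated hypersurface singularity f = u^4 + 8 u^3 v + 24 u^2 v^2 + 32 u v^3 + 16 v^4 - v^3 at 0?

E6

The Hessian of f at 0 has rank 0. Corank 2; j^3 = -v^3 is a perfect cube, so E-series; the 4-jet and mu = 6 give E_6.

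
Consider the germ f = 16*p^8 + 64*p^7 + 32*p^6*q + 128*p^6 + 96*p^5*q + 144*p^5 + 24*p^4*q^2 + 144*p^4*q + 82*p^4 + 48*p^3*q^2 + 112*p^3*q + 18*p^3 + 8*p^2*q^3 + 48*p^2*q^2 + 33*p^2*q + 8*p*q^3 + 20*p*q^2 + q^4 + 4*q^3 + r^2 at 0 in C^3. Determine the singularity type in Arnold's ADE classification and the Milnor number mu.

Type D_5, Milnor number mu = 5.

The Hessian of f at 0 has rank 1. Corank 2; j^3 = (2*p + q)*(3*p + 2*q)^2 has shape L^2 M (L != M), so D-series; mu = 5 gives D_5.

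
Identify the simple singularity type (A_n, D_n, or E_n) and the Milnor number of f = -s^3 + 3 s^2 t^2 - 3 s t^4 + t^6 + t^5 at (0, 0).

Type E8, Milnor number mu = 8.

The Hessian of f at 0 has rank 0. Corank 2; j^3 = -s^3 is a perfect cube, so E-series; the 5-jet and mu = 8 give E_8.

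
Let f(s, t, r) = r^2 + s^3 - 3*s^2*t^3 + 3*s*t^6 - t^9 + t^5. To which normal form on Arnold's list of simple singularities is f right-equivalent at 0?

The Hessian of f at 0 is [[0, 0, 0], [0, 0, 0], [0, 0, 2]] with rank 1, so corank 2. A Groebner basis of the Jacobian ideal J(f) in C{s,t,r} is {-s^2/2 + s*t^3, t^4, s^3, s^2*t, r}; counting standard monomials gives mu = 8. Corank 2; j^3 = s^3 is a perfect cube, so E-series; the 5-jet and mu = 8 give E_8.

E_{8}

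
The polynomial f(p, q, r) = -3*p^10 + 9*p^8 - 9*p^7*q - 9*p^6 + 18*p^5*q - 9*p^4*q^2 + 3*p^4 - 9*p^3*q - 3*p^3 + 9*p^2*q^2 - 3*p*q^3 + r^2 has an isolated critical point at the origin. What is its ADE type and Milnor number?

The Hessian of f at 0 is [[0, 0, 0], [0, 0, 0], [0, 0, 2]] with rank 1, so corank 2. A Groebner basis of the Jacobian ideal J(f) in C{p,q,r} is {3*p^2 + q^4 + q^3, p^3, p^2*q - p^2 - q^3/3, -2*p^2 + p*q^2 - 2*q^3/3, r}; counting standard monomials gives mu = 7. Corank 2; j^3 = -3*p^3 is a perfect cube, so E-series; the 4-jet and mu = 7 give E_7.

Type E7, Milnor number mu = 7.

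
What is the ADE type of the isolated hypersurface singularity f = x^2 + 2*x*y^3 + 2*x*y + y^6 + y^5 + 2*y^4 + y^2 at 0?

A_4

The Hessian of f at 0 has rank 1. Corank 1: A-series; mu = 4 gives A_4.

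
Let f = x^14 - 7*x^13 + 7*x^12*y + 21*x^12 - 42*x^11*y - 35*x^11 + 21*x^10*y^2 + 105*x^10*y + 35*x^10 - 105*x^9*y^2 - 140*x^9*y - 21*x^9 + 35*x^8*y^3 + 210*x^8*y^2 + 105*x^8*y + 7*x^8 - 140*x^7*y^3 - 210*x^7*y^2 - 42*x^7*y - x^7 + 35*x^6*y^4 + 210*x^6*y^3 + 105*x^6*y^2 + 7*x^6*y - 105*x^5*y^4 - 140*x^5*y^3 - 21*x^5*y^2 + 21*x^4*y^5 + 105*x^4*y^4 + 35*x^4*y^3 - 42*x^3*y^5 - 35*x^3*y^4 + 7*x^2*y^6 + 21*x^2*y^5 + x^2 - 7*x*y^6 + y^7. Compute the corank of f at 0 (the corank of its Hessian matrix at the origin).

Hessian at 0 has rank 1.

1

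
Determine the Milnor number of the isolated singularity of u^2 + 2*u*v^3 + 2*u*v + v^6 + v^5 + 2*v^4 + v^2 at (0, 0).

4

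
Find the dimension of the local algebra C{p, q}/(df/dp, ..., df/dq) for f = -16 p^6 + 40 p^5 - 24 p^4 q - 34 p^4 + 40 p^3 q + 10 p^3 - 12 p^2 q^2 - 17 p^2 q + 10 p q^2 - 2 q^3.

4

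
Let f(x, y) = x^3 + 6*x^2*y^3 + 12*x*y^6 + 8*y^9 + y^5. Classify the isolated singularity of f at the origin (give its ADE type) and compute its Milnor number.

The Hessian of f at 0 has rank 0. Corank 2; j^3 = x^3 is a perfect cube, so E-series; the 5-jet and mu = 8 give E_8.

Type E8, Milnor number mu = 8.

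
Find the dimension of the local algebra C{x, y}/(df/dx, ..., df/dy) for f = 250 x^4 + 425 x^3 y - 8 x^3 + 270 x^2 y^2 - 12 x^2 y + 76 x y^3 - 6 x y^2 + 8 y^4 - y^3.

7

The Hessian of f at 0 is [[0, 0], [0, 0]] with rank 0, so corank 2. A Groebner basis of the Jacobian ideal J(f) in C{x,y} is {768*x^2/25 + 768*x*y/25 + y^4 + 8*y^3/25 + 192*y^2/25, x^3 - 108*x^2/25 - 108*x*y/25 + 2*y^3/25 - 27*y^2/25, x^2*y + 152*x^2/25 + 152*x*y/25 - 14*y^3/75 + 38*y^2/25, -32*x^2/5 + x*y^2 - 32*x*y/5 + 13*y^3/30 - 8*y^2/5}; counting standard monomials gives mu = 7. Corank 2; j^3 = -(2*x + y)^3 is a perfect cube, so E-series; the 4-jet and mu = 7 give E_7.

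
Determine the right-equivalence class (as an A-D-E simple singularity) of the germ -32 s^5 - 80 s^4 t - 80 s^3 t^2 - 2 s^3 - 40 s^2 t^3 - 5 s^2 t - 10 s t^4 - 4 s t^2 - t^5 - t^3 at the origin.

The Hessian of f at 0 has rank 0. Corank 2; j^3 = -(s + t)^2*(2*s + t) has shape L^2 M (L != M), so D-series; mu = 6 gives D_6.

D6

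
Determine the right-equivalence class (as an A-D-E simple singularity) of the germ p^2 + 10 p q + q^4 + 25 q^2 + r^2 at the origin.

A_3

The Hessian of f at 0 has rank 2. Corank 1: A-series; mu = 3 gives A_3.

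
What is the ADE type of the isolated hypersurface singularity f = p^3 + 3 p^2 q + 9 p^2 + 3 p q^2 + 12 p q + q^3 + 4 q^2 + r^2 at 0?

A_2

The Hessian of f at 0 is [[18, 12, 0], [12, 8, 0], [0, 0, 2]] with rank 2, so corank 1. A Groebner basis of the Jacobian ideal J(f) in C{p,q,r} is {q^2, p + 2*q/3, r}; counting standard monomials gives mu = 2. Corank 1: A-series; mu = 2 gives A_2.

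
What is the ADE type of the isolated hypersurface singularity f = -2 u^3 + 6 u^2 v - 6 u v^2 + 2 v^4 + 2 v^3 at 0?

The Hessian of f at 0 has rank 0. Corank 2; j^3 = -2*(u - v)^3 is a perfect cube, so E-series; the 4-jet and mu = 6 give E_6.

E_{6}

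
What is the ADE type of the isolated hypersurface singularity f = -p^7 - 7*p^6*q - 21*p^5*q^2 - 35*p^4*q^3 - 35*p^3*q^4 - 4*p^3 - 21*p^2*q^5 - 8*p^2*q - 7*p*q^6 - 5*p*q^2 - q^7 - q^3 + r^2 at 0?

D_{8}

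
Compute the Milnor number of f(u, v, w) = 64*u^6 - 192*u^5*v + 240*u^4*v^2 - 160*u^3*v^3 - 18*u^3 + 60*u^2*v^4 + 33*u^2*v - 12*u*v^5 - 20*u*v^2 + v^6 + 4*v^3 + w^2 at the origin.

7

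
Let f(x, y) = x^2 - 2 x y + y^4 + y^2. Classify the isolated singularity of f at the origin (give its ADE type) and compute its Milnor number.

The Hessian of f at 0 is [[2, -2], [-2, 2]] with rank 1, so corank 1. A Groebner basis of the Jacobian ideal J(f) in C{x,y} is {y^3, x - y}; counting standard monomials gives mu = 3. Corank 1: A-series; mu = 3 gives A_3.

Type A_{3}, Milnor number mu = 3.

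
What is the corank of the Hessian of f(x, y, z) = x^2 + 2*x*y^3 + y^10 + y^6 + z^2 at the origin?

1

The Hessian at 0 is [[2, 0, 0], [0, 0, 0], [0, 0, 2]] of rank 2; hence corank 1.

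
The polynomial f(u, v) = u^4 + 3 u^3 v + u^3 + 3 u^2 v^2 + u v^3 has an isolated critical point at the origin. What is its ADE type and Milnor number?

The Hessian of f at 0 is [[0, 0], [0, 0]] with rank 0, so corank 2. A Groebner basis of the Jacobian ideal J(f) in C{u,v} is {3*u^2 + v^4 + v^3, u^3, u^2*v - u^2 - v^3/3, 2*u^2 + u*v^2 + 2*v^3/3}; counting standard monomials gives mu = 7. Corank 2; j^3 = u^3 is a perfect cube, so E-series; the 4-jet and mu = 7 give E_7.

Type E7, Milnor number mu = 7.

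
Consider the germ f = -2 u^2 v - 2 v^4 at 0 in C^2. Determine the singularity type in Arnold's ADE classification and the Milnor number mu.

Type D_5, Milnor number mu = 5.

The Hessian of f at 0 is [[0, 0], [0, 0]] with rank 0, so corank 2. A Groebner basis of the Jacobian ideal J(f) in C{u,v} is {u^3, u^2/4 + v^3, u*v}; counting standard monomials gives mu = 5. Corank 2; j^3 = -2*u^2*v has shape L^2 M (L != M), so D-series; mu = 5 gives D_5.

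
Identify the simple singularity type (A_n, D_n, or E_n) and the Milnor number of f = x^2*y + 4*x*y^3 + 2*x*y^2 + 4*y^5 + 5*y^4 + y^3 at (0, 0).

The Hessian of f at 0 is [[0, 0], [0, 0]] with rank 0, so corank 2. A Groebner basis of the Jacobian ideal J(f) in C{x,y} is {x*y^2 - x*y/2 - y^2/2, x*y/2 + y^3 + y^2/2, x^2 - y^2}; counting standard monomials gives mu = 5. Corank 2; j^3 = y*(x + y)^2 has shape L^2 M (L != M), so D-series; mu = 5 gives D_5.

Type D_{5}, Milnor number mu = 5.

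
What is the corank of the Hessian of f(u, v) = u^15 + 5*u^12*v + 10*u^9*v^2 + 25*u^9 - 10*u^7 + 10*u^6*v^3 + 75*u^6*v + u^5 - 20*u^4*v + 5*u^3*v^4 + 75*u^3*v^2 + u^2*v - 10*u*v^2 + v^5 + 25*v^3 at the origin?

2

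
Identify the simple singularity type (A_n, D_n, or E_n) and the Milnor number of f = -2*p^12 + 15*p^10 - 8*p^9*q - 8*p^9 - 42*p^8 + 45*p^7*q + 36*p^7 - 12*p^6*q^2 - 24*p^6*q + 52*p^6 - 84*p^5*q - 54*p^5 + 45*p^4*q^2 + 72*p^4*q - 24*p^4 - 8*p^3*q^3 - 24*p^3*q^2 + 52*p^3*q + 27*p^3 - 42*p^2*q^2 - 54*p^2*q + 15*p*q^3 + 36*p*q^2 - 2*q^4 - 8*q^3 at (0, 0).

Type E7, Milnor number mu = 7.

The Hessian of f at 0 has rank 0. Corank 2; j^3 = (3*p - 2*q)^3 is a perfect cube, so E-series; the 4-jet and mu = 7 give E_7.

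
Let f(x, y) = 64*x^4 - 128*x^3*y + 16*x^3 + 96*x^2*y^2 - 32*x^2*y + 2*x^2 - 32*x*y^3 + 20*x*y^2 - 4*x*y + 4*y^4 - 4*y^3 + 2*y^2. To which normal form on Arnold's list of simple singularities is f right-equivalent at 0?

The Hessian of f at 0 has rank 1. Corank 1: A-series; mu = 3 gives A_3.

A3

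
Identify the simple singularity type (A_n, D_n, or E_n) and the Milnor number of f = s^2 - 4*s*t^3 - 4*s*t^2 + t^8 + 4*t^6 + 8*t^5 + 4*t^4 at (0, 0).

Type A7, Milnor number mu = 7.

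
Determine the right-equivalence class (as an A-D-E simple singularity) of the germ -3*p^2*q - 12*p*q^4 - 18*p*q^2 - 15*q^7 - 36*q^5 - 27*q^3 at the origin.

D_{8}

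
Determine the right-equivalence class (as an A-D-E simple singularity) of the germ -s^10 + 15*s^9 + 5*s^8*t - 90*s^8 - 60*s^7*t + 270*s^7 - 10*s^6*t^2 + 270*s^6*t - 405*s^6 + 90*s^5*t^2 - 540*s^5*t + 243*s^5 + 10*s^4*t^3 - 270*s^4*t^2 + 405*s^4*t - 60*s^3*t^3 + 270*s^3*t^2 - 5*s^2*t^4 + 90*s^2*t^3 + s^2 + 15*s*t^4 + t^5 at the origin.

The Hessian of f at 0 is [[2, 0], [0, 0]] with rank 1, so corank 1. A Groebner basis of the Jacobian ideal J(f) in C{s,t} is {t^4, s}; counting standard monomials gives mu = 4. Corank 1: A-series; mu = 4 gives A_4.

A4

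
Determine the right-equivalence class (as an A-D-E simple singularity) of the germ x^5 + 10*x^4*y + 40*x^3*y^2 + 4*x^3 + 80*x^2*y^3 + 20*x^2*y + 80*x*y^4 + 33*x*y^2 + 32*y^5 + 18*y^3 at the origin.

The Hessian of f at 0 has rank 0. Corank 2; j^3 = (x + 2*y)*(2*x + 3*y)^2 has shape L^2 M (L != M), so D-series; mu = 6 gives D_6.

D6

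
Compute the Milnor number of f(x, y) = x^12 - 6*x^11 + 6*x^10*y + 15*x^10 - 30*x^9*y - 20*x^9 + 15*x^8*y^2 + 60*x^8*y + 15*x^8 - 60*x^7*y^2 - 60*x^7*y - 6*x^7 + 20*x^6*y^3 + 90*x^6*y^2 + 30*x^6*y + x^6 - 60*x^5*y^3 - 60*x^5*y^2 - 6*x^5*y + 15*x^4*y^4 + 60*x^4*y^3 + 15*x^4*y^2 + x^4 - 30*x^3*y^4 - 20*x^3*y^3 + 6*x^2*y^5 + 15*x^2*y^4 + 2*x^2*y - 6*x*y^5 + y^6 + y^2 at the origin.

5

The Hessian of f at 0 has rank 1. Corank 1: A-series; mu = 5 gives A_5.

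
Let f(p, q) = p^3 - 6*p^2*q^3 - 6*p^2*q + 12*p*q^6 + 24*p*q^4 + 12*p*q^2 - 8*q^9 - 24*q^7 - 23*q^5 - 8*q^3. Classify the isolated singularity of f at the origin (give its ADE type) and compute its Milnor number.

The Hessian of f at 0 has rank 0. Corank 2; j^3 = (p - 2*q)^3 is a perfect cube, so E-series; the 5-jet and mu = 8 give E_8.

Type E_{8}, Milnor number mu = 8.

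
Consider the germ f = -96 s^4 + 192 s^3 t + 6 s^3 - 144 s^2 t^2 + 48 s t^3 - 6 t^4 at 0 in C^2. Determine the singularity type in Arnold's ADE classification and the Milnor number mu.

Type E_{6}, Milnor number mu = 6.

The Hessian of f at 0 is [[0, 0], [0, 0]] with rank 0, so corank 2. A Groebner basis of the Jacobian ideal J(f) in C{s,t} is {t^4, s*t^2 - t^3/6, s^2}; counting standard monomials gives mu = 6. Corank 2; j^3 = 6*s^3 is a perfect cube, so E-series; the 4-jet and mu = 6 give E_6.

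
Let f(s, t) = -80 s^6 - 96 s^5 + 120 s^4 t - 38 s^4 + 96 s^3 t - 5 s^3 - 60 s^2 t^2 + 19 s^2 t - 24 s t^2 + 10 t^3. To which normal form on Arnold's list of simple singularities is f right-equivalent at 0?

D_4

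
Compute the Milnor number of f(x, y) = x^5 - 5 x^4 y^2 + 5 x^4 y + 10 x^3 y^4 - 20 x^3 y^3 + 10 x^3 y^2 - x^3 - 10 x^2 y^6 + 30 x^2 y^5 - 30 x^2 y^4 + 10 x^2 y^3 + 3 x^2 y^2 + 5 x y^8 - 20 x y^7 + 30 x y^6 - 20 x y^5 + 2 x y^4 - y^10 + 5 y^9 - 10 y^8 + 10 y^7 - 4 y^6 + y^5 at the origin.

The Hessian of f at 0 has rank 0. Corank 2; j^3 = -x^3 is a perfect cube, so E-series; the 5-jet and mu = 8 give E_8.

8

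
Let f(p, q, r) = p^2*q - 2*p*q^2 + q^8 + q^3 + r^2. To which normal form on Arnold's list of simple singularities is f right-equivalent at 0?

D_{9}

The Hessian of f at 0 is [[0, 0, 0], [0, 0, 0], [0, 0, 2]] with rank 1, so corank 2. A Groebner basis of the Jacobian ideal J(f) in C{p,q,r} is {p^2/8 + q^7 - q^2/8, p^3 - q^3, p*q - q^2, r}; counting standard monomials gives mu = 9. Corank 2; j^3 = q*(p - q)^2 has shape L^2 M (L != M), so D-series; mu = 9 gives D_9.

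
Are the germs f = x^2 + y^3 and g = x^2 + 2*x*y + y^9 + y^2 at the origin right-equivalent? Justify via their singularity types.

The Hessian of f at 0 has rank 1. Corank 1: A-series; mu = 2 gives A_2. The Hessian of g at 0 has rank 1. Corank 1: A-series; mu = 8 gives A_8. f is A_2 but g is A_8, hence not right-equivalent.

No.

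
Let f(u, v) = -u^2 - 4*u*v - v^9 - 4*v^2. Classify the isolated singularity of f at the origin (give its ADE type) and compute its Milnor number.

Type A8, Milnor number mu = 8.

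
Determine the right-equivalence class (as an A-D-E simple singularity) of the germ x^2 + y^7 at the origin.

A_6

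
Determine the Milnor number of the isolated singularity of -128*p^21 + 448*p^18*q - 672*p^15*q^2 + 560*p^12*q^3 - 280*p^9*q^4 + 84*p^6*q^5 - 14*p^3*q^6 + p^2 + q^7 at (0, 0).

6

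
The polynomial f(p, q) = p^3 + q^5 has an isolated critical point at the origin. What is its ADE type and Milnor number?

Type E8, Milnor number mu = 8.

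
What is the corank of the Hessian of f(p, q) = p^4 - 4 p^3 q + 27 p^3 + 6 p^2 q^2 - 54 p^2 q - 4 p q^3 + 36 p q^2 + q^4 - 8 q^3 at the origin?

2

Hessian at 0 has rank 0.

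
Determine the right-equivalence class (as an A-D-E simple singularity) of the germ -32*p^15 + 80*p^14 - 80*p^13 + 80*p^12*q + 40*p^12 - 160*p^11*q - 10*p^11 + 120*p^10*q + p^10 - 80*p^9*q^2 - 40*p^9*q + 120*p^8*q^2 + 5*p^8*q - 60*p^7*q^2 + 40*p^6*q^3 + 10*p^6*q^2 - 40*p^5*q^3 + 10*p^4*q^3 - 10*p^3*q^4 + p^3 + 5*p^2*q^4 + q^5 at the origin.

The Hessian of f at 0 is [[0, 0], [0, 0]] with rank 0, so corank 2. A Groebner basis of the Jacobian ideal J(f) in C{p,q} is {q^4, p^2}; counting standard monomials gives mu = 8. Corank 2; j^3 = p^3 is a perfect cube, so E-series; the 5-jet and mu = 8 give E_8.

E8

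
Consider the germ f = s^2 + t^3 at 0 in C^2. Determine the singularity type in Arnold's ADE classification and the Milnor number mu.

Type A2, Milnor number mu = 2.

The Hessian of f at 0 is [[2, 0], [0, 0]] with rank 1, so corank 1. A Groebner basis of the Jacobian ideal J(f) in C{s,t} is {t^2, s}; counting standard monomials gives mu = 2. Corank 1: A-series; mu = 2 gives A_2.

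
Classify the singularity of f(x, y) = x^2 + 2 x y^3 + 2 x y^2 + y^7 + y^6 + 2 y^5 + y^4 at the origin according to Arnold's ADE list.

The Hessian of f at 0 is [[2, 0], [0, 0]] with rank 1, so corank 1. A Groebner basis of the Jacobian ideal J(f) in C{x,y} is {x^3, x^2*y - x^2/2 - x*y/2 + x/2 + y^2/2, x^2/2 + x*y^2 - x*y/2 + x/2 + y^2/2, x + y^3 + y^2}; counting standard monomials gives mu = 6. Corank 1: A-series; mu = 6 gives A_6.

A_{6}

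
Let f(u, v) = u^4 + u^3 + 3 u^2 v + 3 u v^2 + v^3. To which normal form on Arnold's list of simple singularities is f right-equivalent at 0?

E_6

The Hessian of f at 0 is [[0, 0], [0, 0]] with rank 0, so corank 2. A Groebner basis of the Jacobian ideal J(f) in C{u,v} is {v^4, u*v^2 + 2*v^3/3, u^2 + 2*u*v + v^2}; counting standard monomials gives mu = 6. Corank 2; j^3 = (u + v)^3 is a perfect cube, so E-series; the 4-jet and mu = 6 give E_6.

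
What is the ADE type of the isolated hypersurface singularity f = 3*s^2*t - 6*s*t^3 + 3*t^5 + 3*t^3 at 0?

D4

The Hessian of f at 0 is [[0, 0], [0, 0]] with rank 0, so corank 2. A Groebner basis of the Jacobian ideal J(f) in C{s,t} is {t^3, s^2 + 3*t^2, s*t}; counting standard monomials gives mu = 4. Corank 2; j^3 = 3*t*(s^2 + t^2) splits into three distinct lines over C (the quadratic factor has nonzero discriminant), so D_4.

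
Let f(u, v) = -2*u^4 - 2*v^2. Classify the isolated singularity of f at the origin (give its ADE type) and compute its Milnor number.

Type A3, Milnor number mu = 3.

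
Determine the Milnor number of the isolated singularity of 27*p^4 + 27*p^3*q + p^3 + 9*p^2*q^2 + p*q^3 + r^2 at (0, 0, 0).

7

The Hessian of f at 0 has rank 1. Corank 2; j^3 = p^3 is a perfect cube, so E-series; the 4-jet and mu = 7 give E_7.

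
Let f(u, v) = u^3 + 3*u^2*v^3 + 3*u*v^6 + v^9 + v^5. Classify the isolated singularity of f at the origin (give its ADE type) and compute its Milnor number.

Type E_{8}, Milnor number mu = 8.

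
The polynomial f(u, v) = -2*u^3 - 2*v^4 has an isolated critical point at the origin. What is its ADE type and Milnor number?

Type E6, Milnor number mu = 6.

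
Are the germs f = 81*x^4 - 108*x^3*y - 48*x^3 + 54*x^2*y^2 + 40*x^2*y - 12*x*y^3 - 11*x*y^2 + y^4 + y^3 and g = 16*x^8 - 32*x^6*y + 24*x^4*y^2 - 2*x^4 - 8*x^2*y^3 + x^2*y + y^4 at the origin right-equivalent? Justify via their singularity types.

Yes.

The Hessian of f at 0 is [[0, 0], [0, 0]] with rank 0, so corank 2. A Groebner basis of the Jacobian ideal J(f) in C{x,y} is {x*y^2 + 16*x*y/3 - 4*y^2/3, 64*x*y/3 + y^3 - 16*y^2/3, x^2 - 7*x*y/12 + y^2/12}; counting standard monomials gives mu = 5. Corank 2; j^3 = -(3*x - y)*(4*x - y)^2 has shape L^2 M (L != M), so D-series; mu = 5 gives D_5. The Hessian of g at 0 is [[0, 0], [0, 0]] with rank 0, so corank 2. A Groebner basis of the Jacobian ideal J(g) in C{x,y} is {x^3, x^2/4 + y^3, x*y}; counting standard monomials gives mu = 5. Corank 2; j^3 = x^2*y has shape L^2 M (L != M), so D-series; mu = 5 gives D_5. Both have type D_5, hence right-equivalent.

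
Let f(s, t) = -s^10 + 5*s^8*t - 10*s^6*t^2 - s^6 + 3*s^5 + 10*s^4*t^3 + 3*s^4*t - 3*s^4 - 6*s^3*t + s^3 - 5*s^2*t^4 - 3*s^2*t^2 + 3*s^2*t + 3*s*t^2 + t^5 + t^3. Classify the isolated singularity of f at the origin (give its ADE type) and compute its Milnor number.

The Hessian of f at 0 has rank 0. Corank 2; j^3 = (s + t)^3 is a perfect cube, so E-series; the 5-jet and mu = 8 give E_8.

Type E_8, Milnor number mu = 8.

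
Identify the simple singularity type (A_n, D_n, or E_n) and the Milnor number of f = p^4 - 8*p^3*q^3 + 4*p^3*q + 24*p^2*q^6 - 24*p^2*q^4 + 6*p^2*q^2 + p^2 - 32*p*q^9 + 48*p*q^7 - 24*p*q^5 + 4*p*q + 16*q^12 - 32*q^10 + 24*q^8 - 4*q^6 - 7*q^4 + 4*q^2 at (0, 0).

The Hessian of f at 0 is [[2, 4], [4, 8]] with rank 1, so corank 1. A Groebner basis of the Jacobian ideal J(f) in C{p,q} is {q^3, p + 2*q}; counting standard monomials gives mu = 3. Corank 1: A-series; mu = 3 gives A_3.

Type A3, Milnor number mu = 3.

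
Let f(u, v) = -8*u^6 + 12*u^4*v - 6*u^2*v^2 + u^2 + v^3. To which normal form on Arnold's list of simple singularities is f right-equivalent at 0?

A2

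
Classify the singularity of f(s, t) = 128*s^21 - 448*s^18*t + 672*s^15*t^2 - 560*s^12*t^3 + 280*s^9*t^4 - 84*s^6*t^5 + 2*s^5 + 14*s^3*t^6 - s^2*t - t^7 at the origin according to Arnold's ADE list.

D_{8}

The Hessian of f at 0 is [[0, 0], [0, 0]] with rank 0, so corank 2. A Groebner basis of the Jacobian ideal J(f) in C{s,t} is {s^2/7 + t^6, s^3, s*t}; counting standard monomials gives mu = 8. Corank 2; j^3 = -s^2*t has shape L^2 M (L != M), so D-series; mu = 8 gives D_8.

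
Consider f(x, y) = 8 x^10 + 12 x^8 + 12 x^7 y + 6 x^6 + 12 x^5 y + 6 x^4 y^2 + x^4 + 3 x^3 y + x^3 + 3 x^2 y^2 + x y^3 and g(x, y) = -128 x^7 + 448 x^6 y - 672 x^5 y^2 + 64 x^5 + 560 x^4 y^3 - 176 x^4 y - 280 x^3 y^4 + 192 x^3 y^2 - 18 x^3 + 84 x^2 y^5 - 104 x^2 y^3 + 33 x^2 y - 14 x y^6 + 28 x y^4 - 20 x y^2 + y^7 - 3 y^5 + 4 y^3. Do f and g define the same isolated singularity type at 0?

No.

The Hessian of f at 0 has rank 0. Corank 2; j^3 = x^3 is a perfect cube, so E-series; the 4-jet and mu = 7 give E_7. The Hessian of g at 0 has rank 0. Corank 2; j^3 = -(2*x - y)*(3*x - 2*y)^2 has shape L^2 M (L != M), so D-series; mu = 6 gives D_6. f is E_7 but g is D_6, hence not right-equivalent.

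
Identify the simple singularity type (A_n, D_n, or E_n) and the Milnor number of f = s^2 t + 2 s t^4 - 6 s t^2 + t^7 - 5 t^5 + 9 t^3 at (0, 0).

Type D_{6}, Milnor number mu = 6.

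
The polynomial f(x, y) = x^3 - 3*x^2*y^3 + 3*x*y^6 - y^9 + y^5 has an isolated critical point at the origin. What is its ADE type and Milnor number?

The Hessian of f at 0 is [[0, 0], [0, 0]] with rank 0, so corank 2. A Groebner basis of the Jacobian ideal J(f) in C{x,y} is {-x^2/2 + x*y^3, y^4, x^3, x^2*y}; counting standard monomials gives mu = 8. Corank 2; j^3 = x^3 is a perfect cube, so E-series; the 5-jet and mu = 8 give E_8.

Type E_{8}, Milnor number mu = 8.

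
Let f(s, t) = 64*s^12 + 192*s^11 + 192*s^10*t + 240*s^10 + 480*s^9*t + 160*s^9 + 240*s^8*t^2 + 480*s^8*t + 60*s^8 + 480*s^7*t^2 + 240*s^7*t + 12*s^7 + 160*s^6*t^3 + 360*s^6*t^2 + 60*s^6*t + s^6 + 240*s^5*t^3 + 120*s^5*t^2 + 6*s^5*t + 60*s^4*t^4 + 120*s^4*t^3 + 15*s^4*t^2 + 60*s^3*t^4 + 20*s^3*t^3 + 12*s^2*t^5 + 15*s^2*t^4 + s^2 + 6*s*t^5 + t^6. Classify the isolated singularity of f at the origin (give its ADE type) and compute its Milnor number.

The Hessian of f at 0 has rank 1. Corank 1: A-series; mu = 5 gives A_5.

Type A_5, Milnor number mu = 5.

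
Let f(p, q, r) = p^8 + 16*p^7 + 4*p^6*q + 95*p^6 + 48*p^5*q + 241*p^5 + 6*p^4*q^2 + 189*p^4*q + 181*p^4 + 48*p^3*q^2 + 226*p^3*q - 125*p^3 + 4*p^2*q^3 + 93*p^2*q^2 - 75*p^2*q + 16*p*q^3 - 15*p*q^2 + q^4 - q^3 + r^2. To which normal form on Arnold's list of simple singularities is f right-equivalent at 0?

E6

The Hessian of f at 0 has rank 1. Corank 2; j^3 = -(5*p + q)^3 is a perfect cube, so E-series; the 4-jet and mu = 6 give E_6.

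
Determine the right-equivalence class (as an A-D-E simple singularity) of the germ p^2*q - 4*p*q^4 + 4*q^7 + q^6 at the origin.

The Hessian of f at 0 is [[0, 0], [0, 0]] with rank 0, so corank 2. A Groebner basis of the Jacobian ideal J(f) in C{p,q} is {-p*q/2 + q^4, p^3, p^2*q, p^2/3 + p*q^2}; counting standard monomials gives mu = 7. Corank 2; j^3 = p^2*q has shape L^2 M (L != M), so D-series; mu = 7 gives D_7.

D7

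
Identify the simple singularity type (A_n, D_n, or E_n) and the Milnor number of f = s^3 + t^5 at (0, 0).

Type E_{8}, Milnor number mu = 8.

The Hessian of f at 0 has rank 0. Corank 2; j^3 = s^3 is a perfect cube, so E-series; the 5-jet and mu = 8 give E_8.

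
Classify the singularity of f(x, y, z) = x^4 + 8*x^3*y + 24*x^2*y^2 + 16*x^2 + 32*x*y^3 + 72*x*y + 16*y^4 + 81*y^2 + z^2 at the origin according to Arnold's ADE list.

The Hessian of f at 0 is [[32, 72, 0], [72, 162, 0], [0, 0, 2]] with rank 2, so corank 1. A Groebner basis of the Jacobian ideal J(f) in C{x,y,z} is {y^3, x + 9*y/4, z}; counting standard monomials gives mu = 3. Corank 1: A-series; mu = 3 gives A_3.

A_3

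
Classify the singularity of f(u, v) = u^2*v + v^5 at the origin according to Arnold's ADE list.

D6

The Hessian of f at 0 is [[0, 0], [0, 0]] with rank 0, so corank 2. A Groebner basis of the Jacobian ideal J(f) in C{u,v} is {u^2/5 + v^4, u^3, u*v}; counting standard monomials gives mu = 6. Corank 2; j^3 = u^2*v has shape L^2 M (L != M), so D-series; mu = 6 gives D_6.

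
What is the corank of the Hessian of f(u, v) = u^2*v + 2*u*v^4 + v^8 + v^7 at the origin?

Hessian at 0 has rank 0.

2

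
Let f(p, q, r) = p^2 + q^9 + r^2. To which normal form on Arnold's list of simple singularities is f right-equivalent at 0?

A_{8}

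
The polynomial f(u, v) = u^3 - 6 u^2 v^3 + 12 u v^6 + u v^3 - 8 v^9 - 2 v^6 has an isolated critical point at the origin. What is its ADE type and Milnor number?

Type E7, Milnor number mu = 7.

The Hessian of f at 0 has rank 0. Corank 2; j^3 = u^3 is a perfect cube, so E-series; the 4-jet and mu = 7 give E_7.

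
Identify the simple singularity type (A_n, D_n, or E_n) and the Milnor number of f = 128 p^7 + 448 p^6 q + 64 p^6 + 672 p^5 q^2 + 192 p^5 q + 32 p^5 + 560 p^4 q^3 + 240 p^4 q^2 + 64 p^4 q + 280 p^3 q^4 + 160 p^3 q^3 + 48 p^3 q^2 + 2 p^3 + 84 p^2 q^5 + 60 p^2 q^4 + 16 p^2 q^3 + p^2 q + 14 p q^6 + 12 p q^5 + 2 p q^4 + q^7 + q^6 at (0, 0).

Type D_{7}, Milnor number mu = 7.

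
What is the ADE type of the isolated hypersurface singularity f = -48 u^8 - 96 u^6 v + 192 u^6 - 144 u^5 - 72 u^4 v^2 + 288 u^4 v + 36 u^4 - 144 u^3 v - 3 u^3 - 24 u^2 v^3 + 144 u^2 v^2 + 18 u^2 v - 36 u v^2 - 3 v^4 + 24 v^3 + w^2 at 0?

E_6

The Hessian of f at 0 has rank 1. Corank 2; j^3 = -3*(u - 2*v)^3 is a perfect cube, so E-series; the 4-jet and mu = 6 give E_6.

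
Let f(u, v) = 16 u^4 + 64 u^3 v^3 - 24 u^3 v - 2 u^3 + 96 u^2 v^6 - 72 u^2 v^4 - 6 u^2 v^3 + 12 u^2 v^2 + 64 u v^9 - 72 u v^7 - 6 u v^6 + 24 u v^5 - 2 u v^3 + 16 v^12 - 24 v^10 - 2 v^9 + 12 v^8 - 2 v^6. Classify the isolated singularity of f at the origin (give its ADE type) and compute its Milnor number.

Type E7, Milnor number mu = 7.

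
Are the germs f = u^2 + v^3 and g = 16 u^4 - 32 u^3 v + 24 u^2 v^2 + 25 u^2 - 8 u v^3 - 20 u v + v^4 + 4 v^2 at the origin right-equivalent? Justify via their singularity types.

No.

The Hessian of f at 0 has rank 1. Corank 1: A-series; mu = 2 gives A_2. The Hessian of g at 0 has rank 1. Corank 1: A-series; mu = 3 gives A_3. f is A_2 but g is A_3, hence not right-equivalent.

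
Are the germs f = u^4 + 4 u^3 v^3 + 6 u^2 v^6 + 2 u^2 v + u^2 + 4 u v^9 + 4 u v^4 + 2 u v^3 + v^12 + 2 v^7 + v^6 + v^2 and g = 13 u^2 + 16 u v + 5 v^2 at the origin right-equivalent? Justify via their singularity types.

Yes.

The Hessian of f at 0 is [[2, 0], [0, 2]] with rank 2, so corank 0. A Groebner basis of the Jacobian ideal J(f) in C{u,v} is {u, v}; counting standard monomials gives mu = 1. Corank 0: nondegenerate Morse point, so A_1. The Hessian of g at 0 is [[26, 16], [16, 10]] with rank 2, so corank 0. A Groebner basis of the Jacobian ideal J(g) in C{u,v} is {u, v}; counting standard monomials gives mu = 1. Corank 0: nondegenerate Morse point, so A_1. Both have type A_1, hence right-equivalent.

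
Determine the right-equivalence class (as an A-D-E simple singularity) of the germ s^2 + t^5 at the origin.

A4

The Hessian of f at 0 has rank 1. Corank 1: A-series; mu = 4 gives A_4.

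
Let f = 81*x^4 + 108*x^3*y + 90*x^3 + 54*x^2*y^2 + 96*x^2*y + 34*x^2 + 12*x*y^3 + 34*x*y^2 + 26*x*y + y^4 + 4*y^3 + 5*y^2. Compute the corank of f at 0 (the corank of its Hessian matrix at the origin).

Hessian at 0 has rank 2.

0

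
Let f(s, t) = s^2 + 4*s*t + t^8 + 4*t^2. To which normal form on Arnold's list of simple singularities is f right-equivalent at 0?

The Hessian of f at 0 has rank 1. Corank 1: A-series; mu = 7 gives A_7.

A_{7}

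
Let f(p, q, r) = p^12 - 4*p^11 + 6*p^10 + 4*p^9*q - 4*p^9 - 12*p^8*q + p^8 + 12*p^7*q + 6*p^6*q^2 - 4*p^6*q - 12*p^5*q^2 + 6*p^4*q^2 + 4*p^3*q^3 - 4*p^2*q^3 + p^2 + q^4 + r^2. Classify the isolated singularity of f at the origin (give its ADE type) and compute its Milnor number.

Type A_{3}, Milnor number mu = 3.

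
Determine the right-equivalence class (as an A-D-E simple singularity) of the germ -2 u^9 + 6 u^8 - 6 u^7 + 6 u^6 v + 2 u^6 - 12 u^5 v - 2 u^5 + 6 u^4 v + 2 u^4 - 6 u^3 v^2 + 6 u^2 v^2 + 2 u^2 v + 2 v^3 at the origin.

The Hessian of f at 0 is [[0, 0], [0, 0]] with rank 0, so corank 2. A Groebner basis of the Jacobian ideal J(f) in C{u,v} is {v^3, u^2 + 3*v^2, u*v}; counting standard monomials gives mu = 4. Corank 2; j^3 = 2*v*(u^2 + v^2) splits into three distinct lines over C (the quadratic factor has nonzero discriminant), so D_4.

D_{4}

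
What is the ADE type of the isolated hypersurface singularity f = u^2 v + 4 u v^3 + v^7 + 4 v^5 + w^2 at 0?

D_{8}

The Hessian of f at 0 has rank 1. Corank 2; j^3 = u^2*v has shape L^2 M (L != M), so D-series; mu = 8 gives D_8.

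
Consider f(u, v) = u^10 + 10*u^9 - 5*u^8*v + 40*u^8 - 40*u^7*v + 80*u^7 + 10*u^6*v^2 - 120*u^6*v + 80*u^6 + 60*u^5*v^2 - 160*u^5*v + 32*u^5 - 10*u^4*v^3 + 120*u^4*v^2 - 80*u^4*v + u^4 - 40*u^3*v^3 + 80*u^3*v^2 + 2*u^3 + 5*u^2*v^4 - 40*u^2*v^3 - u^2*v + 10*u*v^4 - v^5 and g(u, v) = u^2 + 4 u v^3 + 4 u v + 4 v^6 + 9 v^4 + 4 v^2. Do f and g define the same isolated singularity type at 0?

No.

The Hessian of f at 0 has rank 0. Corank 2; j^3 = u^2*(2*u - v) has shape L^2 M (L != M), so D-series; mu = 6 gives D_6. The Hessian of g at 0 has rank 1. Corank 1: A-series; mu = 3 gives A_3. f is D_6 but g is A_3, hence not right-equivalent.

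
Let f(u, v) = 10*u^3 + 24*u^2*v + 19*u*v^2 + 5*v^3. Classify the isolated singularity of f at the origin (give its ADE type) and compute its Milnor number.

The Hessian of f at 0 is [[0, 0], [0, 0]] with rank 0, so corank 2. A Groebner basis of the Jacobian ideal J(f) in C{u,v} is {v^3, u^2 - v^2/6, u*v + v^2/2}; counting standard monomials gives mu = 4. Corank 2; j^3 = (u + v)*(10*u^2 + 14*u*v + 5*v^2) splits into three distinct lines over C (the quadratic factor has nonzero discriminant), so D_4.

Type D_4, Milnor number mu = 4.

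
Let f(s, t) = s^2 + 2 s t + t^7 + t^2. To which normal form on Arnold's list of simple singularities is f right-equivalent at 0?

The Hessian of f at 0 has rank 1. Corank 1: A-series; mu = 6 gives A_6.

A6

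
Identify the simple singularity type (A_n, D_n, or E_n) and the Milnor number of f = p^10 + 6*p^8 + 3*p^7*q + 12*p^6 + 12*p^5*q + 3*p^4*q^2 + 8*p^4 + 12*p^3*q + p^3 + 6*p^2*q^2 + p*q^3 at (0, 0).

Type E7, Milnor number mu = 7.

The Hessian of f at 0 is [[0, 0], [0, 0]] with rank 0, so corank 2. A Groebner basis of the Jacobian ideal J(f) in C{p,q} is {3*p^2/4 + q^4 + q^3/4, p^3, p^2*q - p^2/4 - q^3/12, p^2 + p*q^2 + q^3/3}; counting standard monomials gives mu = 7. Corank 2; j^3 = p^3 is a perfect cube, so E-series; the 4-jet and mu = 7 give E_7.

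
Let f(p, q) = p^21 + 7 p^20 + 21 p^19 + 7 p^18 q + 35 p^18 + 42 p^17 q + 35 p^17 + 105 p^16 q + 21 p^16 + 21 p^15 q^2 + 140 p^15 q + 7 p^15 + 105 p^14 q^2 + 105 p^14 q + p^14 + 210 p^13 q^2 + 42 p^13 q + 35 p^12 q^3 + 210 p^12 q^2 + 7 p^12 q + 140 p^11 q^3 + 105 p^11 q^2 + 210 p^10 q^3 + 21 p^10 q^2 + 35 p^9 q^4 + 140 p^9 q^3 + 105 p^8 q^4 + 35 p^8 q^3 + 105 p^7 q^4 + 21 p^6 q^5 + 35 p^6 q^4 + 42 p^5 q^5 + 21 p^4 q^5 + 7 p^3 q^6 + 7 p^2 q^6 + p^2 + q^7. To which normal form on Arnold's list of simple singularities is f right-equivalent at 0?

A6

The Hessian of f at 0 is [[2, 0], [0, 0]] with rank 1, so corank 1. A Groebner basis of the Jacobian ideal J(f) in C{p,q} is {q^6, p}; counting standard monomials gives mu = 6. Corank 1: A-series; mu = 6 gives A_6.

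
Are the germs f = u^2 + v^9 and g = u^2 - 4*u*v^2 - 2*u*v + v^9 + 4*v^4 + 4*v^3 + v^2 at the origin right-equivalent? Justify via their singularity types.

Yes.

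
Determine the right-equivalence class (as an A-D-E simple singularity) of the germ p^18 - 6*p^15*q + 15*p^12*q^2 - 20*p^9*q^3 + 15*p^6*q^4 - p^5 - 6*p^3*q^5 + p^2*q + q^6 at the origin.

D_7

The Hessian of f at 0 has rank 0. Corank 2; j^3 = p^2*q has shape L^2 M (L != M), so D-series; mu = 7 gives D_7.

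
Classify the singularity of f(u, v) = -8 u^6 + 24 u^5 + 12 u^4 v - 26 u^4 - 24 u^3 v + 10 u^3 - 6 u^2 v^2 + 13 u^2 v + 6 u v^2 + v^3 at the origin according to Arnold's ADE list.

The Hessian of f at 0 has rank 0. Corank 2; j^3 = (2*u + v)*(5*u^2 + 4*u*v + v^2) splits into three distinct lines over C (the quadratic factor has nonzero discriminant), so D_4.

D_{4}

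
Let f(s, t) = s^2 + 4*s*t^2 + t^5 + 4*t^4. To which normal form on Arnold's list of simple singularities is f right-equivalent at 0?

A_4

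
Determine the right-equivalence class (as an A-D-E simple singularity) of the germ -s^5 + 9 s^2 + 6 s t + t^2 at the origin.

A_4

The Hessian of f at 0 has rank 1. Corank 1: A-series; mu = 4 gives A_4.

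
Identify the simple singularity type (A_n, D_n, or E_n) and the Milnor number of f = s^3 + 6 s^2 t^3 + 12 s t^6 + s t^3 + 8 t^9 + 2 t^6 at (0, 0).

Type E7, Milnor number mu = 7.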